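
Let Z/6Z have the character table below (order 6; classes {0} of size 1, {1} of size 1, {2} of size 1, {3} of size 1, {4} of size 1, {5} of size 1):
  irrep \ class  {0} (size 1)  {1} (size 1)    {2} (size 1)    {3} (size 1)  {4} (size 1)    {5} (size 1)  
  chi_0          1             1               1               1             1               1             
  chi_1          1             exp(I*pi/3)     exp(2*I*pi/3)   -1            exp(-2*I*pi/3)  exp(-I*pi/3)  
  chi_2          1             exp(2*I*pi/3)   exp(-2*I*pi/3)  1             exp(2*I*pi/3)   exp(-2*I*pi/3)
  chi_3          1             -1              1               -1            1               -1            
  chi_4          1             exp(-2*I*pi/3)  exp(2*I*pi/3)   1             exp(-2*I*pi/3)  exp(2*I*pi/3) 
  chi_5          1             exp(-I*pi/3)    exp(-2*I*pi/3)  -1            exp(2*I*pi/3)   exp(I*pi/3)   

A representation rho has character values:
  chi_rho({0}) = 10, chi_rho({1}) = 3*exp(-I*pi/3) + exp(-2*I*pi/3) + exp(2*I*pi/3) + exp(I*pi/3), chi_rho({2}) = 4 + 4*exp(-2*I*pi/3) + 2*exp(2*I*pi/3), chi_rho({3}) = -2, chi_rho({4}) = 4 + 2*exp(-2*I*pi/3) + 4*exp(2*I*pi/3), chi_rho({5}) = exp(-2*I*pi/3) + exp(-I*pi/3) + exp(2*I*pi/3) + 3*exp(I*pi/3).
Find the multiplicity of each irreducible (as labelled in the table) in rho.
Multiplicities: chi_0: 2, chi_1: 1, chi_2: 1, chi_3: 2, chi_4: 1, chi_5: 3.

Solution. Use <chi_rho, chi> = (1/|G|) sum_C |C| * chi_rho(C) * conj(chi(C)) with |G| = 6 for each irreducible chi in the table:
  <chi_rho, chi_0> = (1/6)[1*(10)*conj(1) + 1*(3*exp(-I*pi/3) + exp(-2*I*pi/3) + exp(2*I*pi/3) + exp(I*pi/3))*conj(1) + 1*(4 + 4*exp(-2*I*pi/3) + 2*exp(2*I*pi/3))*conj(1) + 1*(-2)*conj(1) + 1*(4 + 2*exp(-2*I*pi/3) + 4*exp(2*I*pi/3))*conj(1) + 1*(exp(-2*I*pi/3) + exp(-I*pi/3) + exp(2*I*pi/3) + 3*exp(I*pi/3))*conj(1)]
      = (1/6)[(10) + (3*exp(-I*pi/3) + exp(-2*I*pi/3) + exp(2*I*pi/3) + exp(I*pi/3)) + (4 + 4*exp(-2*I*pi/3) + 2*exp(2*I*pi/3)) + (-2) + (4 + 2*exp(-2*I*pi/3) + 4*exp(2*I*pi/3)) + (exp(-2*I*pi/3) + exp(-I*pi/3) + exp(2*I*pi/3) + 3*exp(I*pi/3))] = 12/6 = 2
  <chi_rho, chi_1> = (1/6)[1*(10)*conj(1) + 1*(3*exp(-I*pi/3) + exp(-2*I*pi/3) + exp(2*I*pi/3) + exp(I*pi/3))*conj(exp(I*pi/3)) + 1*(4 + 4*exp(-2*I*pi/3) + 2*exp(2*I*pi/3))*conj(exp(2*I*pi/3)) + 1*(-2)*conj(-1) + 1*(4 + 2*exp(-2*I*pi/3) + 4*exp(2*I*pi/3))*conj(exp(-2*I*pi/3)) + 1*(exp(-2*I*pi/3) + exp(-I*pi/3) + exp(2*I*pi/3) + 3*exp(I*pi/3))*conj(exp(-I*pi/3))]
      = (1/6)[(10) + (3*exp(-2*I*pi/3) + exp(I*pi/3)) + (-2) + (2) + (-2) + (exp(-I*pi/3) + 3*exp(2*I*pi/3))] = 6/6 = 1
  <chi_rho, chi_2> = (1/6)[1*(10)*conj(1) + 1*(3*exp(-I*pi/3) + exp(-2*I*pi/3) + exp(2*I*pi/3) + exp(I*pi/3))*conj(exp(2*I*pi/3)) + 1*(4 + 4*exp(-2*I*pi/3) + 2*exp(2*I*pi/3))*conj(exp(-2*I*pi/3)) + 1*(-2)*conj(1) + 1*(4 + 2*exp(-2*I*pi/3) + 4*exp(2*I*pi/3))*conj(exp(2*I*pi/3)) + 1*(exp(-2*I*pi/3) + exp(-I*pi/3) + exp(2*I*pi/3) + 3*exp(I*pi/3))*conj(exp(-2*I*pi/3))]
      = (1/6)[(10) + (-2) + (4 + 2*exp(-2*I*pi/3) + 4*exp(2*I*pi/3)) + (-2) + (4 + 4*exp(-2*I*pi/3) + 2*exp(2*I*pi/3)) + (-2)] = 6/6 = 1
  <chi_rho, chi_3> = (1/6)[1*(10)*conj(1) + 1*(3*exp(-I*pi/3) + exp(-2*I*pi/3) + exp(2*I*pi/3) + exp(I*pi/3))*conj(-1) + 1*(4 + 4*exp(-2*I*pi/3) + 2*exp(2*I*pi/3))*conj(1) + 1*(-2)*conj(-1) + 1*(4 + 2*exp(-2*I*pi/3) + 4*exp(2*I*pi/3))*conj(1) + 1*(exp(-2*I*pi/3) + exp(-I*pi/3) + exp(2*I*pi/3) + 3*exp(I*pi/3))*conj(-1)]
      = (1/6)[(10) + (-exp(I*pi/3) - exp(2*I*pi/3) - exp(-2*I*pi/3) - 3*exp(-I*pi/3)) + (4 + 4*exp(-2*I*pi/3) + 2*exp(2*I*pi/3)) + (2) + (4 + 2*exp(-2*I*pi/3) + 4*exp(2*I*pi/3)) + (-3*exp(I*pi/3) - exp(2*I*pi/3) - exp(-I*pi/3) - exp(-2*I*pi/3))] = 12/6 = 2
  <chi_rho, chi_4> = (1/6)[1*(10)*conj(1) + 1*(3*exp(-I*pi/3) + exp(-2*I*pi/3) + exp(2*I*pi/3) + exp(I*pi/3))*conj(exp(-2*I*pi/3)) + 1*(4 + 4*exp(-2*I*pi/3) + 2*exp(2*I*pi/3))*conj(exp(2*I*pi/3)) + 1*(-2)*conj(1) + 1*(4 + 2*exp(-2*I*pi/3) + 4*exp(2*I*pi/3))*conj(exp(-2*I*pi/3)) + 1*(exp(-2*I*pi/3) + exp(-I*pi/3) + exp(2*I*pi/3) + 3*exp(I*pi/3))*conj(exp(2*I*pi/3))]
      = (1/6)[(10) + (exp(-2*I*pi/3) + 3*exp(I*pi/3)) + (-2) + (-2) + (-2) + (3*exp(-I*pi/3) + exp(2*I*pi/3))] = 6/6 = 1
  <chi_rho, chi_5> = (1/6)[1*(10)*conj(1) + 1*(3*exp(-I*pi/3) + exp(-2*I*pi/3) + exp(2*I*pi/3) + exp(I*pi/3))*conj(exp(-I*pi/3)) + 1*(4 + 4*exp(-2*I*pi/3) + 2*exp(2*I*pi/3))*conj(exp(-2*I*pi/3)) + 1*(-2)*conj(-1) + 1*(4 + 2*exp(-2*I*pi/3) + 4*exp(2*I*pi/3))*conj(exp(2*I*pi/3)) + 1*(exp(-2*I*pi/3) + exp(-I*pi/3) + exp(2*I*pi/3) + 3*exp(I*pi/3))*conj(exp(I*pi/3))]
      = (1/6)[(10) + (2) + (4 + 2*exp(-2*I*pi/3) + 4*exp(2*I*pi/3)) + (2) + (4 + 4*exp(-2*I*pi/3) + 2*exp(2*I*pi/3)) + (2)] = 18/6 = 3
(Exp terms are combined using exp(i*s)*conj(exp(i*t)) = exp(i*(s-t)), and sums of them are collapsed using the identity that for every m > 1 the m distinct m-th roots of unity sum to 0, e.g. 1 + exp(2*I*pi/3) + exp(-2*I*pi/3) = 0.)
Dimension check: dim(rho) = sum (mult * dim) = 2*1 + 1*1 + 1*1 + 2*1 + 1*1 + 3*1 = 10 = chi_rho(e) = 10.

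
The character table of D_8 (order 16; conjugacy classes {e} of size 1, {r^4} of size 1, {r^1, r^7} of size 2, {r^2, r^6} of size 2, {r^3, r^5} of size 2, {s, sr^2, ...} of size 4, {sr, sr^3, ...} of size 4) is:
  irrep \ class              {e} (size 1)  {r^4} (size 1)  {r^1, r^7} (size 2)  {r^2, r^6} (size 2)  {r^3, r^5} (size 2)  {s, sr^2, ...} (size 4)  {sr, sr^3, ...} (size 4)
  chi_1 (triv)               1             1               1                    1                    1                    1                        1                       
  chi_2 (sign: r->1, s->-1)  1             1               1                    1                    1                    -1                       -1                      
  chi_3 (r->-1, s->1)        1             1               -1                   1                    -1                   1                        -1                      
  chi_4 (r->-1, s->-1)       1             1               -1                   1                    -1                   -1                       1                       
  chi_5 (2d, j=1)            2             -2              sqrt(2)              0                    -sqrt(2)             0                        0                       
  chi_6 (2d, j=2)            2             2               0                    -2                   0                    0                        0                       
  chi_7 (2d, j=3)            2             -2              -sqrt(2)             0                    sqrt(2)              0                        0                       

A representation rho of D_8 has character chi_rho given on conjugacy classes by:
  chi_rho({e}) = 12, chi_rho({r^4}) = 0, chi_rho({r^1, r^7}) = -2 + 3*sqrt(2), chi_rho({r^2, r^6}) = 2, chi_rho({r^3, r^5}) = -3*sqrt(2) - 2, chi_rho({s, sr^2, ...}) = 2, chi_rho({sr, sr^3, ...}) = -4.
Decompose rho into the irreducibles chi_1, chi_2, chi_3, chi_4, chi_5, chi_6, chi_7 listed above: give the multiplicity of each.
Multiplicities: chi_1: 0, chi_2: 1, chi_3: 3, chi_4: 0, chi_5: 3, chi_6: 1, chi_7: 0.

Argument: Use <chi_rho, chi> = (1/|G|) sum_C |C| * chi_rho(C) * conj(chi(C)) with |G| = 16 for each irreducible chi in the table:
  <chi_rho, chi_1> = (1/16)[1*(12)*conj(1) + 1*(0)*conj(1) + 2*(-2 + 3*sqrt(2))*conj(1) + 2*(2)*conj(1) + 2*(-3*sqrt(2) - 2)*conj(1) + 4*(2)*conj(1) + 4*(-4)*conj(1)]
      = (1/16)[(12) + (0) + (-4 + 6*sqrt(2)) + (4) + (-6*sqrt(2) - 4) + (8) + (-16)] = 0/16 = 0
  <chi_rho, chi_2> = (1/16)[1*(12)*conj(1) + 1*(0)*conj(1) + 2*(-2 + 3*sqrt(2))*conj(1) + 2*(2)*conj(1) + 2*(-3*sqrt(2) - 2)*conj(1) + 4*(2)*conj(-1) + 4*(-4)*conj(-1)]
      = (1/16)[(12) + (0) + (-4 + 6*sqrt(2)) + (4) + (-6*sqrt(2) - 4) + (-8) + (16)] = 16/16 = 1
  <chi_rho, chi_3> = (1/16)[1*(12)*conj(1) + 1*(0)*conj(1) + 2*(-2 + 3*sqrt(2))*conj(-1) + 2*(2)*conj(1) + 2*(-3*sqrt(2) - 2)*conj(-1) + 4*(2)*conj(1) + 4*(-4)*conj(-1)]
      = (1/16)[(12) + (0) + (4 - 6*sqrt(2)) + (4) + (4 + 6*sqrt(2)) + (8) + (16)] = 48/16 = 3
  <chi_rho, chi_4> = (1/16)[1*(12)*conj(1) + 1*(0)*conj(1) + 2*(-2 + 3*sqrt(2))*conj(-1) + 2*(2)*conj(1) + 2*(-3*sqrt(2) - 2)*conj(-1) + 4*(2)*conj(-1) + 4*(-4)*conj(1)]
      = (1/16)[(12) + (0) + (4 - 6*sqrt(2)) + (4) + (4 + 6*sqrt(2)) + (-8) + (-16)] = 0/16 = 0
  <chi_rho, chi_5> = (1/16)[1*(12)*conj(2) + 1*(0)*conj(-2) + 2*(-2 + 3*sqrt(2))*conj(sqrt(2)) + 2*(2)*conj(0) + 2*(-3*sqrt(2) - 2)*conj(-sqrt(2)) + 4*(2)*conj(0) + 4*(-4)*conj(0)]
      = (1/16)[(24) + (0) + (12 - 4*sqrt(2)) + (0) + (4*sqrt(2) + 12) + (0) + (0)] = 48/16 = 3
  <chi_rho, chi_6> = (1/16)[1*(12)*conj(2) + 1*(0)*conj(2) + 2*(-2 + 3*sqrt(2))*conj(0) + 2*(2)*conj(-2) + 2*(-3*sqrt(2) - 2)*conj(0) + 4*(2)*conj(0) + 4*(-4)*conj(0)]
      = (1/16)[(24) + (0) + (0) + (-8) + (0) + (0) + (0)] = 16/16 = 1
  <chi_rho, chi_7> = (1/16)[1*(12)*conj(2) + 1*(0)*conj(-2) + 2*(-2 + 3*sqrt(2))*conj(-sqrt(2)) + 2*(2)*conj(0) + 2*(-3*sqrt(2) - 2)*conj(sqrt(2)) + 4*(2)*conj(0) + 4*(-4)*conj(0)]
      = (1/16)[(24) + (0) + (-12 + 4*sqrt(2)) + (0) + (-12 - 4*sqrt(2)) + (0) + (0)] = 0/16 = 0
Dimension check: dim(rho) = sum (mult * dim) = 0*1 + 1*1 + 3*1 + 0*1 + 3*2 + 1*2 + 0*2 = 12 = chi_rho(e) = 12.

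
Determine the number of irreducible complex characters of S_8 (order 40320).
22

Explanation: The number of irreducible complex representations of a finite group equals its number of conjugacy classes. Conjugacy classes in S_8 correspond to cycle types, i.e. partitions of 8; there are p(8) = 22 of them, so S_8 (order 40320) has exactly 22 irreducible complex representations.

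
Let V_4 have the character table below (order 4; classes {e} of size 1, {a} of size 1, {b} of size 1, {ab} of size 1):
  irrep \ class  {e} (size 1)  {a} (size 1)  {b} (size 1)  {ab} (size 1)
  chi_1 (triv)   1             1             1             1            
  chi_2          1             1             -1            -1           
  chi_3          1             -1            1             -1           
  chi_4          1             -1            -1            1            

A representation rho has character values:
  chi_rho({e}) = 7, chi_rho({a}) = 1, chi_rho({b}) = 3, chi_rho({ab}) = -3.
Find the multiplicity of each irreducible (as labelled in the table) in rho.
Multiplicities: chi_1: 2, chi_2: 2, chi_3: 3, chi_4: 0.

Explanation: Use <chi_rho, chi> = (1/|G|) sum_C |C| * chi_rho(C) * conj(chi(C)) with |G| = 4 for each irreducible chi in the table:
  <chi_rho, chi_1> = (1/4)[1*(7)*conj(1) + 1*(1)*conj(1) + 1*(3)*conj(1) + 1*(-3)*conj(1)]
      = (1/4)[(7) + (1) + (3) + (-3)] = 8/4 = 2
  <chi_rho, chi_2> = (1/4)[1*(7)*conj(1) + 1*(1)*conj(1) + 1*(3)*conj(-1) + 1*(-3)*conj(-1)]
      = (1/4)[(7) + (1) + (-3) + (3)] = 8/4 = 2
  <chi_rho, chi_3> = (1/4)[1*(7)*conj(1) + 1*(1)*conj(-1) + 1*(3)*conj(1) + 1*(-3)*conj(-1)]
      = (1/4)[(7) + (-1) + (3) + (3)] = 12/4 = 3
  <chi_rho, chi_4> = (1/4)[1*(7)*conj(1) + 1*(1)*conj(-1) + 1*(3)*conj(-1) + 1*(-3)*conj(1)]
      = (1/4)[(7) + (-1) + (-3) + (-3)] = 0/4 = 0
Dimension check: dim(rho) = sum (mult * dim) = 2*1 + 2*1 + 3*1 + 0*1 = 7 = chi_rho(e) = 7.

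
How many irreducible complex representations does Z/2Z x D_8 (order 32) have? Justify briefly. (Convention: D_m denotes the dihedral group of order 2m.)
14

Why: The number of irreducible complex representations of a finite group equals its number of conjugacy classes. For a direct product, #classes(G x H) = #classes(G) * #classes(H). Z/2Z has 2 classes (abelian), D_8 has 7 classes, so 2 * 7 = 14, so Z/2Z x D_8 (order 32) has exactly 14 irreducible complex representations.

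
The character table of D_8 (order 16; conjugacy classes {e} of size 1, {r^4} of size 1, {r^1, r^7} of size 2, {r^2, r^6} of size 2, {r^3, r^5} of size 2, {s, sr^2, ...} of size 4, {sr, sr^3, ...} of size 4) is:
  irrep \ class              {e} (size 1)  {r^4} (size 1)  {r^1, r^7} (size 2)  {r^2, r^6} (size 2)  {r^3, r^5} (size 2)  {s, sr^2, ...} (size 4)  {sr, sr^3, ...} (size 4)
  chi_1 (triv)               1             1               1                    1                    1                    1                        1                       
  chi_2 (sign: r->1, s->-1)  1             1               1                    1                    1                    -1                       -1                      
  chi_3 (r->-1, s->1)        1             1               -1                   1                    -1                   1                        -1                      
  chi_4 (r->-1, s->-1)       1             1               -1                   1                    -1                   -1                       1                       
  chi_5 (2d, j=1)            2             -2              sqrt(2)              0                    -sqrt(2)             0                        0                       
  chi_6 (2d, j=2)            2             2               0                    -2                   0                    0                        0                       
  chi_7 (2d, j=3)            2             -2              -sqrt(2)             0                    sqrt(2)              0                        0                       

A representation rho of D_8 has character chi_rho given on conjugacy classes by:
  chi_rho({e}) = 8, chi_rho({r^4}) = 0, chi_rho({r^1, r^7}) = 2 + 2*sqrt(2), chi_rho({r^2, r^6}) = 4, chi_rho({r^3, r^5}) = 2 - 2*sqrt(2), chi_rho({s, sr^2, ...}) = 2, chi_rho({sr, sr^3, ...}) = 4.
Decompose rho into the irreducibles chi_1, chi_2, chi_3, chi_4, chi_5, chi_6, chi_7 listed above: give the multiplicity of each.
Multiplicities: chi_1: 3, chi_2: 0, chi_3: 0, chi_4: 1, chi_5: 2, chi_6: 0, chi_7: 0.

Solution. Use <chi_rho, chi> = (1/|G|) sum_C |C| * chi_rho(C) * conj(chi(C)) with |G| = 16 for each irreducible chi in the table:
  <chi_rho, chi_1> = (1/16)[1*(8)*conj(1) + 1*(0)*conj(1) + 2*(2 + 2*sqrt(2))*conj(1) + 2*(4)*conj(1) + 2*(2 - 2*sqrt(2))*conj(1) + 4*(2)*conj(1) + 4*(4)*conj(1)]
      = (1/16)[(8) + (0) + (4 + 4*sqrt(2)) + (8) + (4 - 4*sqrt(2)) + (8) + (16)] = 48/16 = 3
  <chi_rho, chi_2> = (1/16)[1*(8)*conj(1) + 1*(0)*conj(1) + 2*(2 + 2*sqrt(2))*conj(1) + 2*(4)*conj(1) + 2*(2 - 2*sqrt(2))*conj(1) + 4*(2)*conj(-1) + 4*(4)*conj(-1)]
      = (1/16)[(8) + (0) + (4 + 4*sqrt(2)) + (8) + (4 - 4*sqrt(2)) + (-8) + (-16)] = 0/16 = 0
  <chi_rho, chi_3> = (1/16)[1*(8)*conj(1) + 1*(0)*conj(1) + 2*(2 + 2*sqrt(2))*conj(-1) + 2*(4)*conj(1) + 2*(2 - 2*sqrt(2))*conj(-1) + 4*(2)*conj(1) + 4*(4)*conj(-1)]
      = (1/16)[(8) + (0) + (-4*sqrt(2) - 4) + (8) + (-4 + 4*sqrt(2)) + (8) + (-16)] = 0/16 = 0
  <chi_rho, chi_4> = (1/16)[1*(8)*conj(1) + 1*(0)*conj(1) + 2*(2 + 2*sqrt(2))*conj(-1) + 2*(4)*conj(1) + 2*(2 - 2*sqrt(2))*conj(-1) + 4*(2)*conj(-1) + 4*(4)*conj(1)]
      = (1/16)[(8) + (0) + (-4*sqrt(2) - 4) + (8) + (-4 + 4*sqrt(2)) + (-8) + (16)] = 16/16 = 1
  <chi_rho, chi_5> = (1/16)[1*(8)*conj(2) + 1*(0)*conj(-2) + 2*(2 + 2*sqrt(2))*conj(sqrt(2)) + 2*(4)*conj(0) + 2*(2 - 2*sqrt(2))*conj(-sqrt(2)) + 4*(2)*conj(0) + 4*(4)*conj(0)]
      = (1/16)[(16) + (0) + (4*sqrt(2) + 8) + (0) + (8 - 4*sqrt(2)) + (0) + (0)] = 32/16 = 2
  <chi_rho, chi_6> = (1/16)[1*(8)*conj(2) + 1*(0)*conj(2) + 2*(2 + 2*sqrt(2))*conj(0) + 2*(4)*conj(-2) + 2*(2 - 2*sqrt(2))*conj(0) + 4*(2)*conj(0) + 4*(4)*conj(0)]
      = (1/16)[(16) + (0) + (0) + (-16) + (0) + (0) + (0)] = 0/16 = 0
  <chi_rho, chi_7> = (1/16)[1*(8)*conj(2) + 1*(0)*conj(-2) + 2*(2 + 2*sqrt(2))*conj(-sqrt(2)) + 2*(4)*conj(0) + 2*(2 - 2*sqrt(2))*conj(sqrt(2)) + 4*(2)*conj(0) + 4*(4)*conj(0)]
      = (1/16)[(16) + (0) + (-8 - 4*sqrt(2)) + (0) + (-8 + 4*sqrt(2)) + (0) + (0)] = 0/16 = 0
Dimension check: dim(rho) = sum (mult * dim) = 3*1 + 0*1 + 0*1 + 1*1 + 2*2 + 0*2 + 0*2 = 8 = chi_rho(e) = 8.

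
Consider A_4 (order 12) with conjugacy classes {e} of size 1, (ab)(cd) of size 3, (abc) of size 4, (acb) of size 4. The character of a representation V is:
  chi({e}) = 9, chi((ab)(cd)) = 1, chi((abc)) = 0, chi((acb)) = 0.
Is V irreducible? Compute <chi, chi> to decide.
Not irreducible (reducible): <chi, chi> = 7 > 1.

Solution. <chi, chi> = (1/|G|) sum_C |C| * |chi(C)|^2 = (1/12)[1*|9|^2 + 3*|1|^2 + 4*|0|^2 + 4*|0|^2]
  = (1/12)[(81) + (3) + (0) + (0)] = 84/12 = 7.
(Exp terms are combined using exp(i*s)*conj(exp(i*t)) = exp(i*(s-t)), and sums of them are collapsed using the identity that for every m > 1 the m distinct m-th roots of unity sum to 0, e.g. 1 + exp(2*I*pi/3) + exp(-2*I*pi/3) = 0.)
A character is irreducible iff <chi, chi> = 1, so this representation is reducible.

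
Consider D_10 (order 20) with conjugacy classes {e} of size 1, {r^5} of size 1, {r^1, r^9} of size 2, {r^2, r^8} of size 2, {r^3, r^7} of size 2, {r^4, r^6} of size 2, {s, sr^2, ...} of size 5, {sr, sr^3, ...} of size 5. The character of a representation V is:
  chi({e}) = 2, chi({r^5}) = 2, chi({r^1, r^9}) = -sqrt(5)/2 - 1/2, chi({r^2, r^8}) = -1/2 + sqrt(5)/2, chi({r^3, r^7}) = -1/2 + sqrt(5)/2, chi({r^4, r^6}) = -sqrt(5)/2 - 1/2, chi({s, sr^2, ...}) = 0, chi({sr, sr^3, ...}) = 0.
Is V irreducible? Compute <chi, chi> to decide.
Irreducible: <chi, chi> = 1.

Justification: <chi, chi> = (1/|G|) sum_C |C| * |chi(C)|^2 = (1/20)[1*|2|^2 + 1*|2|^2 + 2*|-sqrt(5)/2 - 1/2|^2 + 2*|-1/2 + sqrt(5)/2|^2 + 2*|-1/2 + sqrt(5)/2|^2 + 2*|-sqrt(5)/2 - 1/2|^2 + 5*|0|^2 + 5*|0|^2]
  = (1/20)[(4) + (4) + (sqrt(5) + 3) + (3 - sqrt(5)) + (3 - sqrt(5)) + (sqrt(5) + 3) + (0) + (0)] = 20/20 = 1.
A character is irreducible iff <chi, chi> = 1, so this representation is irreducible.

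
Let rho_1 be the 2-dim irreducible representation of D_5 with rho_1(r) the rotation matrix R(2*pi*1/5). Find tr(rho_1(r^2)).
chi_{rho_1}(r^2) = 2*cos(2*pi*1*2/5) = -sqrt(5)/2 - 1/2

Why: rho_1(r^2) is rotation by angle 2*pi*1*2/5, whose trace is 2*cos(2*pi*1*2/5) = -sqrt(5)/2 - 1/2.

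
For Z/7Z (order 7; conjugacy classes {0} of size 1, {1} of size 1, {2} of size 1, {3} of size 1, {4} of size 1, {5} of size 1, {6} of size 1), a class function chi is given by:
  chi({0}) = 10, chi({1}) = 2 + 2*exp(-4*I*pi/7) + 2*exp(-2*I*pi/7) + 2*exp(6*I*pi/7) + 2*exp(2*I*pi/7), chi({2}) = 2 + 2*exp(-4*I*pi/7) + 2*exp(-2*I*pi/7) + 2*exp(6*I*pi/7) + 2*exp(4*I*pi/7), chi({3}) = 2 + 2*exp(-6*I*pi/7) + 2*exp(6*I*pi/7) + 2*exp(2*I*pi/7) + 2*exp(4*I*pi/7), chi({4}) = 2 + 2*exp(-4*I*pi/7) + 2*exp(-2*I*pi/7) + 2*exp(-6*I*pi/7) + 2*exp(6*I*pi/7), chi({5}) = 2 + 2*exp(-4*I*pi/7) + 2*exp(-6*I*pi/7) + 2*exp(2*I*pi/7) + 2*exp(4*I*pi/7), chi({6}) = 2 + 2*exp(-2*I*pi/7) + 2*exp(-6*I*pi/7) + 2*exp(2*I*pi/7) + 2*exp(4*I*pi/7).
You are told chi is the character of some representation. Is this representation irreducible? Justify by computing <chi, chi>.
Not irreducible (reducible): <chi, chi> = 20 > 1.

Reasoning: <chi, chi> = (1/|G|) sum_C |C| * |chi(C)|^2 = (1/7)[1*|10|^2 + 1*|2 + 2*exp(-4*I*pi/7) + 2*exp(-2*I*pi/7) + 2*exp(6*I*pi/7) + 2*exp(2*I*pi/7)|^2 + 1*|2 + 2*exp(-4*I*pi/7) + 2*exp(-2*I*pi/7) + 2*exp(6*I*pi/7) + 2*exp(4*I*pi/7)|^2 + 1*|2 + 2*exp(-6*I*pi/7) + 2*exp(6*I*pi/7) + 2*exp(2*I*pi/7) + 2*exp(4*I*pi/7)|^2 + 1*|2 + 2*exp(-4*I*pi/7) + 2*exp(-2*I*pi/7) + 2*exp(-6*I*pi/7) + 2*exp(6*I*pi/7)|^2 + 1*|2 + 2*exp(-4*I*pi/7) + 2*exp(-6*I*pi/7) + 2*exp(2*I*pi/7) + 2*exp(4*I*pi/7)|^2 + 1*|2 + 2*exp(-2*I*pi/7) + 2*exp(-6*I*pi/7) + 2*exp(2*I*pi/7) + 2*exp(4*I*pi/7)|^2]
  = (1/7)[(100) + (20 + 16*exp(-4*I*pi/7) + 12*exp(-2*I*pi/7) + 12*exp(-6*I*pi/7) + 12*exp(6*I*pi/7) + 12*exp(2*I*pi/7) + 16*exp(4*I*pi/7)) + (20 + 12*exp(-4*I*pi/7) + 12*exp(-2*I*pi/7) + 16*exp(-6*I*pi/7) + 16*exp(6*I*pi/7) + 12*exp(2*I*pi/7) + 12*exp(4*I*pi/7)) + (20 + 16*exp(-2*I*pi/7) + 12*exp(-4*I*pi/7) + 12*exp(-6*I*pi/7) + 12*exp(6*I*pi/7) + 12*exp(4*I*pi/7) + 16*exp(2*I*pi/7)) + (20 + 16*exp(-2*I*pi/7) + 12*exp(-4*I*pi/7) + 12*exp(-6*I*pi/7) + 12*exp(6*I*pi/7) + 12*exp(4*I*pi/7) + 16*exp(2*I*pi/7)) + (20 + 12*exp(-4*I*pi/7) + 12*exp(-2*I*pi/7) + 16*exp(-6*I*pi/7) + 16*exp(6*I*pi/7) + 12*exp(2*I*pi/7) + 12*exp(4*I*pi/7)) + (20 + 16*exp(-4*I*pi/7) + 12*exp(-2*I*pi/7) + 12*exp(-6*I*pi/7) + 12*exp(6*I*pi/7) + 12*exp(2*I*pi/7) + 16*exp(4*I*pi/7))] = 140/7 = 20.
(Exp terms are combined using exp(i*s)*conj(exp(i*t)) = exp(i*(s-t)), and sums of them are collapsed using the identity that for every m > 1 the m distinct m-th roots of unity sum to 0, e.g. 1 + exp(2*I*pi/3) + exp(-2*I*pi/3) = 0.)
A character is irreducible iff <chi, chi> = 1, so this representation is reducible.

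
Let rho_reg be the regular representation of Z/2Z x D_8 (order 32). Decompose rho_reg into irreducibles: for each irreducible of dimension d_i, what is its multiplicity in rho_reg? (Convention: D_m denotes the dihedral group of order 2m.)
Each irreducible V_i of dimension d_i appears with multiplicity d_i, i.e. rho_reg = (direct sum over all irreducibles V_i) d_i V_i. The irreducible dimensions for Z/2Z x D_8 are 1, 1, 1, 1, 1, 1, 1, 1, 2, 2, 2, 2, 2, 2: 8 irreducibles of dimension 1, each with multiplicity 1; 6 irreducibles of dimension 2, each with multiplicity 2. Total dimension 8*1*1 + 6*2*2 = 32 = |G|.

Argument: General theorem: in the regular representation of a finite group G, each irreducible appears with multiplicity equal to its dimension. Check: dim(rho_reg) = sum d_i^2 = 1 + 1 + 1 + 1 + 1 + 1 + 1 + 1 + 4 + 4 + 4 + 4 + 4 + 4 = 32 = |G|.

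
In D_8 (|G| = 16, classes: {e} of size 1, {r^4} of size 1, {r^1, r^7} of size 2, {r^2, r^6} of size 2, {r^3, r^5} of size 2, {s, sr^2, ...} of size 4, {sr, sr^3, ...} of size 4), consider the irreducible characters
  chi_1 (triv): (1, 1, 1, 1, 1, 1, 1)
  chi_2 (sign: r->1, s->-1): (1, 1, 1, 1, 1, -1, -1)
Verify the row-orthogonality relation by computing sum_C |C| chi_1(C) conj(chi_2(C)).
Sum = 0; so <chi_1, chi_2> = 0 (distinct irreducibles are orthogonal).

Why: Compute term by term over conjugacy classes (|C| * chi_1(C) * conj(chi_2(C))):
  1*(1)*conj(1) + 1*(1)*conj(1) + 2*(1)*conj(1) + 2*(1)*conj(1) + 2*(1)*conj(1) + 4*(1)*conj(-1) + 4*(1)*conj(-1)
  = (1) + (1) + (2) + (2) + (2) + (-4) + (-4)
  = 0.
Dividing by |G| = 16 gives 0/16 = 0, matching the row-orthogonality relation <chi_1, chi_2> = [chi_1 = chi_2].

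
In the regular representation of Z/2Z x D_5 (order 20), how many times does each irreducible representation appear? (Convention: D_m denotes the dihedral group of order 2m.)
Each irreducible V_i of dimension d_i appears with multiplicity d_i, i.e. rho_reg = (direct sum over all irreducibles V_i) d_i V_i. The irreducible dimensions for Z/2Z x D_5 are 1, 1, 1, 1, 2, 2, 2, 2: 4 irreducibles of dimension 1, each with multiplicity 1; 4 irreducibles of dimension 2, each with multiplicity 2. Total dimension 4*1*1 + 4*2*2 = 20 = |G|.

General theorem: in the regular representation of a finite group G, each irreducible appears with multiplicity equal to its dimension. Check: dim(rho_reg) = sum d_i^2 = 1 + 1 + 1 + 1 + 4 + 4 + 4 + 4 = 20 = |G|.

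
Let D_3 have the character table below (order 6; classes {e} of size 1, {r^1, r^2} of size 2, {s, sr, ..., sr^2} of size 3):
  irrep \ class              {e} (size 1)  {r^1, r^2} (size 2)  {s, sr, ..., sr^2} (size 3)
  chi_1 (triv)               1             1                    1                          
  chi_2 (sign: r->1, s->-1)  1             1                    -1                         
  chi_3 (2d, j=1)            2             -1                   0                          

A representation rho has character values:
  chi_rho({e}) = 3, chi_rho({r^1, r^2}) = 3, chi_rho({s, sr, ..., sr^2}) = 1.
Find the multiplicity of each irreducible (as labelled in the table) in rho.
Multiplicities: chi_1: 2, chi_2: 1, chi_3: 0.

Proof sketch: Use <chi_rho, chi> = (1/|G|) sum_C |C| * chi_rho(C) * conj(chi(C)) with |G| = 6 for each irreducible chi in the table:
  <chi_rho, chi_1> = (1/6)[1*(3)*conj(1) + 2*(3)*conj(1) + 3*(1)*conj(1)]
      = (1/6)[(3) + (6) + (3)] = 12/6 = 2
  <chi_rho, chi_2> = (1/6)[1*(3)*conj(1) + 2*(3)*conj(1) + 3*(1)*conj(-1)]
      = (1/6)[(3) + (6) + (-3)] = 6/6 = 1
  <chi_rho, chi_3> = (1/6)[1*(3)*conj(2) + 2*(3)*conj(-1) + 3*(1)*conj(0)]
      = (1/6)[(6) + (-6) + (0)] = 0/6 = 0
Dimension check: dim(rho) = sum (mult * dim) = 2*1 + 1*1 + 0*2 = 3 = chi_rho(e) = 3.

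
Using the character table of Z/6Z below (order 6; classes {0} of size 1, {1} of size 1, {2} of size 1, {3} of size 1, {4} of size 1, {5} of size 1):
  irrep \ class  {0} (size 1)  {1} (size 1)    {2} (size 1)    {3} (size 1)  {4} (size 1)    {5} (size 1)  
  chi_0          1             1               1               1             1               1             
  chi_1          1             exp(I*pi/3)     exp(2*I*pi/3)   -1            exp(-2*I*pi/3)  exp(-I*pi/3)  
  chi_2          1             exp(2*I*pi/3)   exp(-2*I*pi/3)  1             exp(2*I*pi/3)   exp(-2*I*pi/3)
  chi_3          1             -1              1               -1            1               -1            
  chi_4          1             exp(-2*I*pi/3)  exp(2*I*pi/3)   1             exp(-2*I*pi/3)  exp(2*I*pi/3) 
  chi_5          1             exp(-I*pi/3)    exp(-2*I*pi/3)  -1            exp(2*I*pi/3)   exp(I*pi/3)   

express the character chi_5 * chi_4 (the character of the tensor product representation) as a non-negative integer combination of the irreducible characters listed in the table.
chi_5 tensor chi_4 = chi_3 (all other irreducibles have multiplicity 0).

Argument: The character of a tensor product is the pointwise product (chi_5 * chi_4)(C) = chi_5(C) * chi_4(C):
  {0}: (1)*(1), {1}: (exp(-I*pi/3))*(exp(-2*I*pi/3)), {2}: (exp(-2*I*pi/3))*(exp(2*I*pi/3)), {3}: (-1)*(1), {4}: (exp(2*I*pi/3))*(exp(-2*I*pi/3)), {5}: (exp(I*pi/3))*(exp(2*I*pi/3))
so (chi_5 * chi_4) takes values
  {0} -> 1, {1} -> -1, {2} -> 1, {3} -> -1, {4} -> 1, {5} -> -1.
Now take the inner product of this character with each irreducible chi from the table, <chi_5*chi_4, chi> = (1/6) sum_C |C| (chi_5*chi_4)(C) conj(chi(C)):
  <chi_5*chi_4, chi_0> = (1/6)[1*(1)*conj(1) + 1*(-1)*conj(1) + 1*(1)*conj(1) + 1*(-1)*conj(1) + 1*(1)*conj(1) + 1*(-1)*conj(1)]
      = (1/6)[(1) + (-1) + (1) + (-1) + (1) + (-1)] = 0/6 = 0
  <chi_5*chi_4, chi_1> = (1/6)[1*(1)*conj(1) + 1*(-1)*conj(exp(I*pi/3)) + 1*(1)*conj(exp(2*I*pi/3)) + 1*(-1)*conj(-1) + 1*(1)*conj(exp(-2*I*pi/3)) + 1*(-1)*conj(exp(-I*pi/3))]
      = (1/6)[(1) + (-exp(-I*pi/3)) + (exp(-2*I*pi/3)) + (1) + (exp(2*I*pi/3)) + (-exp(I*pi/3))] = 0/6 = 0
  <chi_5*chi_4, chi_2> = (1/6)[1*(1)*conj(1) + 1*(-1)*conj(exp(2*I*pi/3)) + 1*(1)*conj(exp(-2*I*pi/3)) + 1*(-1)*conj(1) + 1*(1)*conj(exp(2*I*pi/3)) + 1*(-1)*conj(exp(-2*I*pi/3))]
      = (1/6)[(1) + (-exp(-2*I*pi/3)) + (exp(2*I*pi/3)) + (-1) + (exp(-2*I*pi/3)) + (-exp(2*I*pi/3))] = 0/6 = 0
  <chi_5*chi_4, chi_3> = (1/6)[1*(1)*conj(1) + 1*(-1)*conj(-1) + 1*(1)*conj(1) + 1*(-1)*conj(-1) + 1*(1)*conj(1) + 1*(-1)*conj(-1)]
      = (1/6)[(1) + (1) + (1) + (1) + (1) + (1)] = 6/6 = 1
  <chi_5*chi_4, chi_4> = (1/6)[1*(1)*conj(1) + 1*(-1)*conj(exp(-2*I*pi/3)) + 1*(1)*conj(exp(2*I*pi/3)) + 1*(-1)*conj(1) + 1*(1)*conj(exp(-2*I*pi/3)) + 1*(-1)*conj(exp(2*I*pi/3))]
      = (1/6)[(1) + (-exp(2*I*pi/3)) + (exp(-2*I*pi/3)) + (-1) + (exp(2*I*pi/3)) + (-exp(-2*I*pi/3))] = 0/6 = 0
  <chi_5*chi_4, chi_5> = (1/6)[1*(1)*conj(1) + 1*(-1)*conj(exp(-I*pi/3)) + 1*(1)*conj(exp(-2*I*pi/3)) + 1*(-1)*conj(-1) + 1*(1)*conj(exp(2*I*pi/3)) + 1*(-1)*conj(exp(I*pi/3))]
      = (1/6)[(1) + (-exp(I*pi/3)) + (exp(2*I*pi/3)) + (1) + (exp(-2*I*pi/3)) + (-exp(-I*pi/3))] = 0/6 = 0
(Exp terms are combined using exp(i*s)*conj(exp(i*t)) = exp(i*(s-t)), and sums of them are collapsed using the identity that for every m > 1 the m distinct m-th roots of unity sum to 0, e.g. 1 + exp(2*I*pi/3) + exp(-2*I*pi/3) = 0.)
Hence the multiplicities are chi_3: 1. Dimension check: dim(chi_5)*dim(chi_4) = 1*1 = 1 and sum (mult * dim) = 1*1 = 1.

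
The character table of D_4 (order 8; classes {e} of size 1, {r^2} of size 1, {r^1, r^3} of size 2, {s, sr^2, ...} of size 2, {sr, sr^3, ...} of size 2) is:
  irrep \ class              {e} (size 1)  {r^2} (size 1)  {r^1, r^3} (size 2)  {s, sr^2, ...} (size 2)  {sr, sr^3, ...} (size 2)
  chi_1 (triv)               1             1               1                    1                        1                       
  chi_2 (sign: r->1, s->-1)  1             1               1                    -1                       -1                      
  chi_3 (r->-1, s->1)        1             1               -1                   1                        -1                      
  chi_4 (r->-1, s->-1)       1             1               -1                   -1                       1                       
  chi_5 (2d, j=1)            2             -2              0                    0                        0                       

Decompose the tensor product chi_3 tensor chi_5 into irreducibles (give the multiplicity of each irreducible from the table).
chi_3 tensor chi_5 = chi_5 (all other irreducibles have multiplicity 0).

Why: The character of a tensor product is the pointwise product (chi_3 * chi_5)(C) = chi_3(C) * chi_5(C):
  {e}: (1)*(2), {r^2}: (1)*(-2), {r^1, r^3}: (-1)*(0), {s, sr^2, ...}: (1)*(0), {sr, sr^3, ...}: (-1)*(0)
so (chi_3 * chi_5) takes values
  {e} -> 2, {r^2} -> -2, {r^1, r^3} -> 0, {s, sr^2, ...} -> 0, {sr, sr^3, ...} -> 0.
Now take the inner product of this character with each irreducible chi from the table, <chi_3*chi_5, chi> = (1/8) sum_C |C| (chi_3*chi_5)(C) conj(chi(C)):
  <chi_3*chi_5, chi_1> = (1/8)[1*(2)*conj(1) + 1*(-2)*conj(1) + 2*(0)*conj(1) + 2*(0)*conj(1) + 2*(0)*conj(1)]
      = (1/8)[(2) + (-2) + (0) + (0) + (0)] = 0/8 = 0
  <chi_3*chi_5, chi_2> = (1/8)[1*(2)*conj(1) + 1*(-2)*conj(1) + 2*(0)*conj(1) + 2*(0)*conj(-1) + 2*(0)*conj(-1)]
      = (1/8)[(2) + (-2) + (0) + (0) + (0)] = 0/8 = 0
  <chi_3*chi_5, chi_3> = (1/8)[1*(2)*conj(1) + 1*(-2)*conj(1) + 2*(0)*conj(-1) + 2*(0)*conj(1) + 2*(0)*conj(-1)]
      = (1/8)[(2) + (-2) + (0) + (0) + (0)] = 0/8 = 0
  <chi_3*chi_5, chi_4> = (1/8)[1*(2)*conj(1) + 1*(-2)*conj(1) + 2*(0)*conj(-1) + 2*(0)*conj(-1) + 2*(0)*conj(1)]
      = (1/8)[(2) + (-2) + (0) + (0) + (0)] = 0/8 = 0
  <chi_3*chi_5, chi_5> = (1/8)[1*(2)*conj(2) + 1*(-2)*conj(-2) + 2*(0)*conj(0) + 2*(0)*conj(0) + 2*(0)*conj(0)]
      = (1/8)[(4) + (4) + (0) + (0) + (0)] = 8/8 = 1
Hence the multiplicities are chi_5: 1. Dimension check: dim(chi_3)*dim(chi_5) = 1*2 = 2 and sum (mult * dim) = 1*2 = 2.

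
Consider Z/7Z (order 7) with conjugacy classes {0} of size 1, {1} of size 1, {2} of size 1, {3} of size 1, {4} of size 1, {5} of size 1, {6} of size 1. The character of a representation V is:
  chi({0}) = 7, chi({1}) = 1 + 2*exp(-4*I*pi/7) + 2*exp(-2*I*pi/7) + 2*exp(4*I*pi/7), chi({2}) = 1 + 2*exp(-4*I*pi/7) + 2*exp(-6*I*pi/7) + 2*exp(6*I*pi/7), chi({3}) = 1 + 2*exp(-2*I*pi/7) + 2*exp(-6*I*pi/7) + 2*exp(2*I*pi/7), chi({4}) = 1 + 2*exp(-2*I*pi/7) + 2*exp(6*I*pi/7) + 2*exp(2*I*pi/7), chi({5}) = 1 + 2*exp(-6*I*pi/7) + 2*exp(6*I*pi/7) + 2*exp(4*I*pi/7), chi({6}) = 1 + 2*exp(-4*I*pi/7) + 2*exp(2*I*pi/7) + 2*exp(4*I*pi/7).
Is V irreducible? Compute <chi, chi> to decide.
Not irreducible (reducible): <chi, chi> = 13 > 1.

Working: <chi, chi> = (1/|G|) sum_C |C| * |chi(C)|^2 = (1/7)[1*|7|^2 + 1*|1 + 2*exp(-4*I*pi/7) + 2*exp(-2*I*pi/7) + 2*exp(4*I*pi/7)|^2 + 1*|1 + 2*exp(-4*I*pi/7) + 2*exp(-6*I*pi/7) + 2*exp(6*I*pi/7)|^2 + 1*|1 + 2*exp(-2*I*pi/7) + 2*exp(-6*I*pi/7) + 2*exp(2*I*pi/7)|^2 + 1*|1 + 2*exp(-2*I*pi/7) + 2*exp(6*I*pi/7) + 2*exp(2*I*pi/7)|^2 + 1*|1 + 2*exp(-6*I*pi/7) + 2*exp(6*I*pi/7) + 2*exp(4*I*pi/7)|^2 + 1*|1 + 2*exp(-4*I*pi/7) + 2*exp(2*I*pi/7) + 2*exp(4*I*pi/7)|^2]
  = (1/7)[(49) + (13 + 6*exp(-2*I*pi/7) + 4*exp(-4*I*pi/7) + 8*exp(-6*I*pi/7) + 8*exp(6*I*pi/7) + 4*exp(4*I*pi/7) + 6*exp(2*I*pi/7)) + (13 + 8*exp(-2*I*pi/7) + 6*exp(-4*I*pi/7) + 4*exp(-6*I*pi/7) + 4*exp(6*I*pi/7) + 6*exp(4*I*pi/7) + 8*exp(2*I*pi/7)) + (13 + 8*exp(-4*I*pi/7) + 4*exp(-2*I*pi/7) + 6*exp(-6*I*pi/7) + 6*exp(6*I*pi/7) + 4*exp(2*I*pi/7) + 8*exp(4*I*pi/7)) + (13 + 8*exp(-4*I*pi/7) + 4*exp(-2*I*pi/7) + 6*exp(-6*I*pi/7) + 6*exp(6*I*pi/7) + 4*exp(2*I*pi/7) + 8*exp(4*I*pi/7)) + (13 + 8*exp(-2*I*pi/7) + 6*exp(-4*I*pi/7) + 4*exp(-6*I*pi/7) + 4*exp(6*I*pi/7) + 6*exp(4*I*pi/7) + 8*exp(2*I*pi/7)) + (13 + 6*exp(-2*I*pi/7) + 4*exp(-4*I*pi/7) + 8*exp(-6*I*pi/7) + 8*exp(6*I*pi/7) + 4*exp(4*I*pi/7) + 6*exp(2*I*pi/7))] = 91/7 = 13.
(Exp terms are combined using exp(i*s)*conj(exp(i*t)) = exp(i*(s-t)), and sums of them are collapsed using the identity that for every m > 1 the m distinct m-th roots of unity sum to 0, e.g. 1 + exp(2*I*pi/3) + exp(-2*I*pi/3) = 0.)
A character is irreducible iff <chi, chi> = 1, so this representation is reducible.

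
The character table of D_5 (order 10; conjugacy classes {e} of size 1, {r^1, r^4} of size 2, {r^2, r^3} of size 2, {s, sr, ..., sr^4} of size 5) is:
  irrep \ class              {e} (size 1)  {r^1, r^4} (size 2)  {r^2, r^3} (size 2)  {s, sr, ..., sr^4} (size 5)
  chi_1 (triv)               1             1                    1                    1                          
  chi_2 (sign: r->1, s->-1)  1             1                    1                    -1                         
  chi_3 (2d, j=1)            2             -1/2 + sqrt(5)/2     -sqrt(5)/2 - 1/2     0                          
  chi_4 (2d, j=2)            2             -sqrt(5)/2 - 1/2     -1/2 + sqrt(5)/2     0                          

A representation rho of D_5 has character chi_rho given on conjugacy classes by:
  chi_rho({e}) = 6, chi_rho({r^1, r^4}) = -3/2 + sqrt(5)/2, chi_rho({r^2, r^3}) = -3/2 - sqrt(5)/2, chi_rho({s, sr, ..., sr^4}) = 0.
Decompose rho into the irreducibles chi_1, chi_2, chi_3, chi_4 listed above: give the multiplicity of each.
Multiplicities: chi_1: 0, chi_2: 0, chi_3: 2, chi_4: 1.

Argument: Use <chi_rho, chi> = (1/|G|) sum_C |C| * chi_rho(C) * conj(chi(C)) with |G| = 10 for each irreducible chi in the table:
  <chi_rho, chi_1> = (1/10)[1*(6)*conj(1) + 2*(-3/2 + sqrt(5)/2)*conj(1) + 2*(-3/2 - sqrt(5)/2)*conj(1) + 5*(0)*conj(1)]
      = (1/10)[(6) + (-3 + sqrt(5)) + (-3 - sqrt(5)) + (0)] = 0/10 = 0
  <chi_rho, chi_2> = (1/10)[1*(6)*conj(1) + 2*(-3/2 + sqrt(5)/2)*conj(1) + 2*(-3/2 - sqrt(5)/2)*conj(1) + 5*(0)*conj(-1)]
      = (1/10)[(6) + (-3 + sqrt(5)) + (-3 - sqrt(5)) + (0)] = 0/10 = 0
  <chi_rho, chi_3> = (1/10)[1*(6)*conj(2) + 2*(-3/2 + sqrt(5)/2)*conj(-1/2 + sqrt(5)/2) + 2*(-3/2 - sqrt(5)/2)*conj(-sqrt(5)/2 - 1/2) + 5*(0)*conj(0)]
      = (1/10)[(12) + (4 - 2*sqrt(5)) + (4 + 2*sqrt(5)) + (0)] = 20/10 = 2
  <chi_rho, chi_4> = (1/10)[1*(6)*conj(2) + 2*(-3/2 + sqrt(5)/2)*conj(-sqrt(5)/2 - 1/2) + 2*(-3/2 - sqrt(5)/2)*conj(-1/2 + sqrt(5)/2) + 5*(0)*conj(0)]
      = (1/10)[(12) + (-1 + sqrt(5)) + (-sqrt(5) - 1) + (0)] = 10/10 = 1
Dimension check: dim(rho) = sum (mult * dim) = 0*1 + 0*1 + 2*2 + 1*2 = 6 = chi_rho(e) = 6.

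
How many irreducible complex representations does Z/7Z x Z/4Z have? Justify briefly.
28

Explanation: The number of irreducible complex representations of a finite group equals its number of conjugacy classes. Z/7Z x Z/4Z is abelian of order 28, so every element is its own conjugacy class: 28 classes, so Z/7Z x Z/4Z (order 28) has exactly 28 irreducible complex representations.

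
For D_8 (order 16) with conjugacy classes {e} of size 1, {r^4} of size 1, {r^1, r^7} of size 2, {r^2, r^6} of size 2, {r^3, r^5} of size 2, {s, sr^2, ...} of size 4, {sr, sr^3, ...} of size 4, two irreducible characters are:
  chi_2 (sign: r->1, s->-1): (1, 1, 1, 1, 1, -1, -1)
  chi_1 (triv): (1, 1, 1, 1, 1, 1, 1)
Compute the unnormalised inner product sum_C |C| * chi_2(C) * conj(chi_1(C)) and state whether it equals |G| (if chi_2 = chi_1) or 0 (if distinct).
Sum = 0; so <chi_2, chi_1> = 0 (distinct irreducibles are orthogonal).

Reasoning: Compute term by term over conjugacy classes (|C| * chi_2(C) * conj(chi_1(C))):
  1*(1)*conj(1) + 1*(1)*conj(1) + 2*(1)*conj(1) + 2*(1)*conj(1) + 2*(1)*conj(1) + 4*(-1)*conj(1) + 4*(-1)*conj(1)
  = (1) + (1) + (2) + (2) + (2) + (-4) + (-4)
  = 0.
Dividing by |G| = 16 gives 0/16 = 0, matching the row-orthogonality relation <chi_2, chi_1> = [chi_2 = chi_1].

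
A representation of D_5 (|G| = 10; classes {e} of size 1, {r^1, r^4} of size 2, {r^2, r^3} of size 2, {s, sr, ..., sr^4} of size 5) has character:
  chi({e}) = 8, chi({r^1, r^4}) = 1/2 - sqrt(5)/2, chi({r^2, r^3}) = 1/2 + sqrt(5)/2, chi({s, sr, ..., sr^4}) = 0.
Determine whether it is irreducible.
Not irreducible (reducible): <chi, chi> = 7 > 1.

Reasoning: <chi, chi> = (1/|G|) sum_C |C| * |chi(C)|^2 = (1/10)[1*|8|^2 + 2*|1/2 - sqrt(5)/2|^2 + 2*|1/2 + sqrt(5)/2|^2 + 5*|0|^2]
  = (1/10)[(64) + (3 - sqrt(5)) + (sqrt(5) + 3) + (0)] = 70/10 = 7.
A character is irreducible iff <chi, chi> = 1, so this representation is reducible.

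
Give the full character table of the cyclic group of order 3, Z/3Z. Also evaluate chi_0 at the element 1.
Character table of Z/3Z (irreps indexed chi_0,...,chi_2 with chi_k(m) = zeta_3^(k*m), zeta_3 = exp(2*pi*i/3)):
  irrep \ class  {0} (size 1)  {1} (size 1)    {2} (size 1)  
  chi_0          1             1               1             
  chi_1          1             exp(2*I*pi/3)   exp(-2*I*pi/3)
  chi_2          1             exp(-2*I*pi/3)  exp(2*I*pi/3) 

Spot check: chi_0(1) = zeta_3^(0*1) = zeta_3^0 = 1.

Z/3Z is abelian, so all 3 irreducible complex representations are 1-dimensional. They are given by chi_k(m) = zeta_3^(k*m) for k = 0,...,2. Row orthogonality: sum_m chi_k(m) conj(chi_l(m)) = 3 * [k = l].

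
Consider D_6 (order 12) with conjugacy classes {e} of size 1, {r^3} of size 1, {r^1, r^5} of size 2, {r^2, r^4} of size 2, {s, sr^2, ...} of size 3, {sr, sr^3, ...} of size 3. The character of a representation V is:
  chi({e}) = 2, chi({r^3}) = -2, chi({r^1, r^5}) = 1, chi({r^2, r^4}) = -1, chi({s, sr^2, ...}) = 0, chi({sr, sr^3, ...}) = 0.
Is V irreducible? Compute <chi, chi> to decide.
Irreducible: <chi, chi> = 1.

Reasoning: <chi, chi> = (1/|G|) sum_C |C| * |chi(C)|^2 = (1/12)[1*|2|^2 + 1*|-2|^2 + 2*|1|^2 + 2*|-1|^2 + 3*|0|^2 + 3*|0|^2]
  = (1/12)[(4) + (4) + (2) + (2) + (0) + (0)] = 12/12 = 1.
A character is irreducible iff <chi, chi> = 1, so this representation is irreducible.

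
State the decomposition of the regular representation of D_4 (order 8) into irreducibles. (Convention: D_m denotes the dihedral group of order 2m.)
Each irreducible V_i of dimension d_i appears with multiplicity d_i, i.e. rho_reg = (direct sum over all irreducibles V_i) d_i V_i. The irreducible dimensions for D_4 are 1, 1, 1, 1, 2: 4 irreducibles of dimension 1, each with multiplicity 1; 1 irreducible of dimension 2, with multiplicity 2. Total dimension 4*1*1 + 1*2*2 = 8 = |G|.

Justification: General theorem: in the regular representation of a finite group G, each irreducible appears with multiplicity equal to its dimension. Check: dim(rho_reg) = sum d_i^2 = 1 + 1 + 1 + 1 + 4 = 8 = |G|.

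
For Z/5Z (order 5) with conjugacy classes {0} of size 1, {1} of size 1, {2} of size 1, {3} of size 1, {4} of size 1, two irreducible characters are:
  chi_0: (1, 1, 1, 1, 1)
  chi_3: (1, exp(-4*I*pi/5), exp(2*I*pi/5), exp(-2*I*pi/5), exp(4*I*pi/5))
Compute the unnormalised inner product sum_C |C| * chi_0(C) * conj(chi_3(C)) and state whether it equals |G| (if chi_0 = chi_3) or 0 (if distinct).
Sum = 0; so <chi_0, chi_3> = 0 (distinct irreducibles are orthogonal).

Proof sketch: Compute term by term over conjugacy classes (|C| * chi_0(C) * conj(chi_3(C))):
  1*(1)*conj(1) + 1*(1)*conj(exp(-4*I*pi/5)) + 1*(1)*conj(exp(2*I*pi/5)) + 1*(1)*conj(exp(-2*I*pi/5)) + 1*(1)*conj(exp(4*I*pi/5))
  = (1) + (exp(4*I*pi/5)) + (exp(-2*I*pi/5)) + (exp(2*I*pi/5)) + (exp(-4*I*pi/5))
  = 0.
(Exp terms are combined using exp(i*s)*conj(exp(i*t)) = exp(i*(s-t)), and sums of them are collapsed using the identity that for every m > 1 the m distinct m-th roots of unity sum to 0, e.g. 1 + exp(2*I*pi/3) + exp(-2*I*pi/3) = 0.)
Dividing by |G| = 5 gives 0/5 = 0, matching the row-orthogonality relation <chi_0, chi_3> = [chi_0 = chi_3].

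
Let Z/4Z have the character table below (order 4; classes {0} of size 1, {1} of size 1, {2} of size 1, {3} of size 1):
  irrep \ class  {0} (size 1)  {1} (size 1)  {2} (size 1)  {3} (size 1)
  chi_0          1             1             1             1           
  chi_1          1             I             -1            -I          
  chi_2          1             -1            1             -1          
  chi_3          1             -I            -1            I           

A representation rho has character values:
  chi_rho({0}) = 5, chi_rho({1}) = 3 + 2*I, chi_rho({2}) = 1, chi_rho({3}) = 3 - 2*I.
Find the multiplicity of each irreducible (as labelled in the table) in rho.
Multiplicities: chi_0: 3, chi_1: 2, chi_2: 0, chi_3: 0.

Use <chi_rho, chi> = (1/|G|) sum_C |C| * chi_rho(C) * conj(chi(C)) with |G| = 4 for each irreducible chi in the table:
  <chi_rho, chi_0> = (1/4)[1*(5)*conj(1) + 1*(3 + 2*I)*conj(1) + 1*(1)*conj(1) + 1*(3 - 2*I)*conj(1)]
      = (1/4)[(5) + (3 + 2*I) + (1) + (3 - 2*I)] = 12/4 = 3
  <chi_rho, chi_1> = (1/4)[1*(5)*conj(1) + 1*(3 + 2*I)*conj(I) + 1*(1)*conj(-1) + 1*(3 - 2*I)*conj(-I)]
      = (1/4)[(5) + (2 - 3*I) + (-1) + (2 + 3*I)] = 8/4 = 2
  <chi_rho, chi_2> = (1/4)[1*(5)*conj(1) + 1*(3 + 2*I)*conj(-1) + 1*(1)*conj(1) + 1*(3 - 2*I)*conj(-1)]
      = (1/4)[(5) + (-3 - 2*I) + (1) + (-3 + 2*I)] = 0/4 = 0
  <chi_rho, chi_3> = (1/4)[1*(5)*conj(1) + 1*(3 + 2*I)*conj(-I) + 1*(1)*conj(-1) + 1*(3 - 2*I)*conj(I)]
      = (1/4)[(5) + (-2 + 3*I) + (-1) + (-2 - 3*I)] = 0/4 = 0
(Exp terms are combined using exp(i*s)*conj(exp(i*t)) = exp(i*(s-t)), and sums of them are collapsed using the identity that for every m > 1 the m distinct m-th roots of unity sum to 0, e.g. 1 + exp(2*I*pi/3) + exp(-2*I*pi/3) = 0.)
Dimension check: dim(rho) = sum (mult * dim) = 3*1 + 2*1 + 0*1 + 0*1 = 5 = chi_rho(e) = 5.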